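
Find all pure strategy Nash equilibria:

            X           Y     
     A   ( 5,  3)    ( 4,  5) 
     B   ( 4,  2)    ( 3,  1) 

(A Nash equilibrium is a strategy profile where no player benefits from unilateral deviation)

Nash equilibrium: (A, Y)

Work:
Best responses:
  P1 vs X: payoffs [5, 4] → best response A (payoff 5)
  P1 vs Y: payoffs [4, 3] → best response A (payoff 4)
  P2 vs A: payoffs [3, 5] → best response Y (payoff 5)
  P2 vs B: payoffs [2, 1] → best response X (payoff 2)
Mutual best responses: (A,Y) → Nash equilibria.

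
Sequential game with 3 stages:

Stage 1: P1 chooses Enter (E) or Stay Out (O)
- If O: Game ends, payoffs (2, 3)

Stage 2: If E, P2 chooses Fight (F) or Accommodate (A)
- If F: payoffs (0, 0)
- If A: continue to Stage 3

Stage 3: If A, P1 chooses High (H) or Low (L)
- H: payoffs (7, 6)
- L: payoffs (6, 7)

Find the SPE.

SPE: (E, A, H); Outcome (7, 6)

Work:
Stage 3: P1 chooses H (7 vs 6)
Stage 2: P2: F->0, A->6 (anticipating H). Choose A
Stage 1: P1: O->2, E->7 (anticipating A, H). Choose E
SPE path: E -> A -> H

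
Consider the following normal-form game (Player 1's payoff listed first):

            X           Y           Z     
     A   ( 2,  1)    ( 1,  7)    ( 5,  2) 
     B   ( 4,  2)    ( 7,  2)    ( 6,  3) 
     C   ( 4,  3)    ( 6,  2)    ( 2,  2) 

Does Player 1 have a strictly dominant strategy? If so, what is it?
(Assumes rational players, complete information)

No strictly dominant strategy exists for Player 1

Work:
A strategy strictly dominates another if it gives a strictly higher payoff against every opponent action. Compare each pair of P1's strategies column-by-column:
  A vs B: [2 vs 4, 1 vs 7, 5 vs 6] → A does not strictly dominate B (column X: 2 ≤ 4)
  A vs C: [2 vs 4, 1 vs 6, 5 vs 2] → A does not strictly dominate C (column X: 2 ≤ 4)
  B vs A: [4 vs 2, 7 vs 1, 6 vs 5] → B strictly dominates A
  B vs C: [4 vs 4, 7 vs 6, 6 vs 2] → B does not strictly dominate C (column X: 4 ≤ 4)
  C vs A: [4 vs 2, 6 vs 1, 2 vs 5] → C does not strictly dominate A (column Z: 2 ≤ 5)
  C vs B: [4 vs 4, 6 vs 7, 2 vs 6] → C does not strictly dominate B (column X: 4 ≤ 4)
No single strategy strictly dominates all others → no strictly dominant strategy.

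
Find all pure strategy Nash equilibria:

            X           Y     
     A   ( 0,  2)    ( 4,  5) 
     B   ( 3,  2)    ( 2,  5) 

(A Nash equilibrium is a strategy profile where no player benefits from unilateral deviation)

Nash equilibrium: (A, Y)

Work:
Best responses:
  P1 vs X: payoffs [0, 3] → best response B (payoff 3)
  P1 vs Y: payoffs [4, 2] → best response A (payoff 4)
  P2 vs A: payoffs [2, 5] → best response Y (payoff 5)
  P2 vs B: payoffs [2, 5] → best response Y (payoff 5)
Mutual best responses: (A,Y) → Nash equilibria.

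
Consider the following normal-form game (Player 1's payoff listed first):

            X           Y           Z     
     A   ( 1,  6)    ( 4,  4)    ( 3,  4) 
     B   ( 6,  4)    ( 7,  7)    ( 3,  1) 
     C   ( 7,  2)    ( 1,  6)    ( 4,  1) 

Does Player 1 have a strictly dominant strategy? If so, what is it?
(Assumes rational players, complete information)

No strictly dominant strategy exists for Player 1

Work:
A strategy strictly dominates another if it gives a strictly higher payoff against every opponent action. Compare each pair of P1's strategies column-by-column:
  A vs B: [1 vs 6, 4 vs 7, 3 vs 3] → A does not strictly dominate B (column X: 1 ≤ 6)
  A vs C: [1 vs 7, 4 vs 1, 3 vs 4] → A does not strictly dominate C (column X: 1 ≤ 7)
  B vs A: [6 vs 1, 7 vs 4, 3 vs 3] → B does not strictly dominate A (column Z: 3 ≤ 3)
  B vs C: [6 vs 7, 7 vs 1, 3 vs 4] → B does not strictly dominate C (column X: 6 ≤ 7)
  C vs A: [7 vs 1, 1 vs 4, 4 vs 3] → C does not strictly dominate A (column Y: 1 ≤ 4)
  C vs B: [7 vs 6, 1 vs 7, 4 vs 3] → C does not strictly dominate B (column Y: 1 ≤ 7)
No single strategy strictly dominates all others → no strictly dominant strategy.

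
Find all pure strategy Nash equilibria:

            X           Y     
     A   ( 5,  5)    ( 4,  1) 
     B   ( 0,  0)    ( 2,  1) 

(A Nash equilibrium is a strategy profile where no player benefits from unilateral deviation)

Nash equilibrium: (A, X)

Work:
Best responses:
  P1 vs X: payoffs [5, 0] → best response A (payoff 5)
  P1 vs Y: payoffs [4, 2] → best response A (payoff 4)
  P2 vs A: payoffs [5, 1] → best response X (payoff 5)
  P2 vs B: payoffs [0, 1] → best response Y (payoff 1)
Mutual best responses: (A,X) → Nash equilibria.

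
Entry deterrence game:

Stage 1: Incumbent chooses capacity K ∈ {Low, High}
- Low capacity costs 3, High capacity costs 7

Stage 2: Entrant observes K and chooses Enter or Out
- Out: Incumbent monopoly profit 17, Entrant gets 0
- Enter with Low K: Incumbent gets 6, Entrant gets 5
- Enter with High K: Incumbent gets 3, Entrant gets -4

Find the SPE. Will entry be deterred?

SPE: (High, Enter|Low, Out|High); Entry deterred. Incumbent net profit = 10

Work:
After Low K: Entrant enters (5 > 0)
After High K: Entrant stays out (-4 < 0)
Incumbent: Low → 6−3=3, High → 17−7=10
Incumbent chooses High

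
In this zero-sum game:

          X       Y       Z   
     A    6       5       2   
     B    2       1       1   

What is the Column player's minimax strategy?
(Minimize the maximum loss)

Column should play Z, value = 2

Work:
Column player minimizes Row's maximum payoff:
Column X: max payoff to Row = 6
Column Y: max payoff to Row = 5
Column Z: max payoff to Row = 2
Minimum is 2, achieved by column Z.
Minimax strategy: Z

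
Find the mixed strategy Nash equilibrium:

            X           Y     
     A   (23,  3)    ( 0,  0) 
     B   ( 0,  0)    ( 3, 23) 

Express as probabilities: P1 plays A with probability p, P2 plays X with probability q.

p = 0.8846, q = 0.1154

Work:
Find probabilities that make opponent indifferent:
P2 chooses q to make P1 indifferent between A and B
P1 chooses p to make P2 indifferent between X and Y
Mixed NE: P1 plays (A: 0.8846, B: 0.1154), P2 plays (X: 0.1154, Y: 0.8846)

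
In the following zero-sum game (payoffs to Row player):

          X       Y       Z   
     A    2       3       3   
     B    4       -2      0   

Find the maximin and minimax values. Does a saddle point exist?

Maximin = 2, Minimax = 3, Saddle: False

Work:
Row minimums: [2, -2] → maximin = 2
Column maximums: [4, 3, 3] → minimax = 3
No saddle point (maximin ≠ minimax). Mixed strategy needed.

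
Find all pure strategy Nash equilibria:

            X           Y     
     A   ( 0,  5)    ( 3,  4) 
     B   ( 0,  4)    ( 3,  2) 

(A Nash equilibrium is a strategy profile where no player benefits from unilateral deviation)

Nash equilibrium: (A, X), (B, X)

Work:
Best responses:
  P1 vs X: payoffs [0, 0] → best response A/B (payoff 0)
  P1 vs Y: payoffs [3, 3] → best response A/B (payoff 3)
  P2 vs A: payoffs [5, 4] → best response X (payoff 5)
  P2 vs B: payoffs [4, 2] → best response X (payoff 4)
Mutual best responses: (A,X), (B,X) → Nash equilibria.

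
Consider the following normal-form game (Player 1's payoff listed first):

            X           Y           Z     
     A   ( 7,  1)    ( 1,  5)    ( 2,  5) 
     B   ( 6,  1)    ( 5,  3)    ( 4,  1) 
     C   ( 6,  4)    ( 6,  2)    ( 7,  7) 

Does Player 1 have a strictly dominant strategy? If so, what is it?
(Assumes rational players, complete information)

No strictly dominant strategy exists for Player 1

Work:
A strategy strictly dominates another if it gives a strictly higher payoff against every opponent action. Compare each pair of P1's strategies column-by-column:
  A vs B: [7 vs 6, 1 vs 5, 2 vs 4] → A does not strictly dominate B (column Y: 1 ≤ 5)
  A vs C: [7 vs 6, 1 vs 6, 2 vs 7] → A does not strictly dominate C (column Y: 1 ≤ 6)
  B vs A: [6 vs 7, 5 vs 1, 4 vs 2] → B does not strictly dominate A (column X: 6 ≤ 7)
  B vs C: [6 vs 6, 5 vs 6, 4 vs 7] → B does not strictly dominate C (column X: 6 ≤ 6)
  C vs A: [6 vs 7, 6 vs 1, 7 vs 2] → C does not strictly dominate A (column X: 6 ≤ 7)
  C vs B: [6 vs 6, 6 vs 5, 7 vs 4] → C does not strictly dominate B (column X: 6 ≤ 6)
No single strategy strictly dominates all others → no strictly dominant strategy.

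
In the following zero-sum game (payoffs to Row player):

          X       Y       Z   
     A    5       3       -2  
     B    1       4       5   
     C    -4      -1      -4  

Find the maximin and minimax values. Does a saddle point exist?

Maximin = 1, Minimax = 4, Saddle: False

Work:
Row minimums: [-2, 1, -4] → maximin = 1
Column maximums: [5, 4, 5] → minimax = 4
No saddle point (maximin ≠ minimax). Mixed strategy needed.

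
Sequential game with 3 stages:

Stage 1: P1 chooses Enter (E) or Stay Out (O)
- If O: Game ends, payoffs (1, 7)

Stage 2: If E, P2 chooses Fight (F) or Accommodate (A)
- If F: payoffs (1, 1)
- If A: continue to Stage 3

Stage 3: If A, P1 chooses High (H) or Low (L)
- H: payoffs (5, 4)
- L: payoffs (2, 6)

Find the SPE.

SPE: (E, A, H); Outcome (5, 4)

Work:
Stage 3: P1 chooses H (5 vs 2)
Stage 2: P2: F->1, A->4 (anticipating H). Choose A
Stage 1: P1: O->1, E->5 (anticipating A, H). Choose E
SPE path: E -> A -> H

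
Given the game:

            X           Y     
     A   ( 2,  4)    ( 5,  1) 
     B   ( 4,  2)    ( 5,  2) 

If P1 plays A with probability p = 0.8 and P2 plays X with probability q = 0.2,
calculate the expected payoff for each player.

E[P1] = 4.48, E[P2] = 1.68

Work:
E[P1] = p·q·π₁(A,X) + p·(1-q)·π₁(A,Y) + (1-p)·q·π₁(B,X) + (1-p)·(1-q)·π₁(B,Y)
= 0.8·0.2·2 + 0.8·0.8·5 + 0.2·0.2·4 + 0.2·0.8·5
= 4.48

E[P2] = 1.68 (similar calculation)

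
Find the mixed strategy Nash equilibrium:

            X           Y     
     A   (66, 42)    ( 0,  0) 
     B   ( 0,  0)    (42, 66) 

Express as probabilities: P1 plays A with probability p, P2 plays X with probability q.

p = 0.6111, q = 0.3889

Work:
Find probabilities that make opponent indifferent:
P2 chooses q to make P1 indifferent between A and B
P1 chooses p to make P2 indifferent between X and Y
Mixed NE: P1 plays (A: 0.6111, B: 0.3889), P2 plays (X: 0.3889, Y: 0.6111)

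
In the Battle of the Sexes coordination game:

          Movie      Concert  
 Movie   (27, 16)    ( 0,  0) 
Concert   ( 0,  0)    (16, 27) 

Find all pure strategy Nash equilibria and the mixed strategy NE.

Pure NE: (Movie, Movie) and (Concert, Concert); Mixed NE: p = 0.6279, q = 0.3721

Work:
Check pure NE:
(Movie, Movie): (27, 16) - no unilateral deviation beneficial
(Concert, Concert): (16, 27) - no unilateral deviation beneficial
Mixed NE: P1 plays Movie with p = 0.6279, P2 plays Movie with q = 0.3721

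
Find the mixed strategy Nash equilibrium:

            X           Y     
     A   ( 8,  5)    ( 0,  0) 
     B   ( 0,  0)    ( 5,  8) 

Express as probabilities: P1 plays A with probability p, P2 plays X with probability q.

p = 0.6154, q = 0.3846

Work:
Find probabilities that make opponent indifferent:
P2 chooses q to make P1 indifferent between A and B
P1 chooses p to make P2 indifferent between X and Y
Mixed NE: P1 plays (A: 0.6154, B: 0.3846), P2 plays (X: 0.3846, Y: 0.6154)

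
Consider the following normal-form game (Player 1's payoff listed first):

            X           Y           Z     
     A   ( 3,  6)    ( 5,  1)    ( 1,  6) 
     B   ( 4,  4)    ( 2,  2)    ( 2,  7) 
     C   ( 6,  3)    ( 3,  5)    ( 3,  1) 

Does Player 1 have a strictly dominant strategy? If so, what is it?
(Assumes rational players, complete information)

No strictly dominant strategy exists for Player 1

Work:
A strategy strictly dominates another if it gives a strictly higher payoff against every opponent action. Compare each pair of P1's strategies column-by-column:
  A vs B: [3 vs 4, 5 vs 2, 1 vs 2] → A does not strictly dominate B (column X: 3 ≤ 4)
  A vs C: [3 vs 6, 5 vs 3, 1 vs 3] → A does not strictly dominate C (column X: 3 ≤ 6)
  B vs A: [4 vs 3, 2 vs 5, 2 vs 1] → B does not strictly dominate A (column Y: 2 ≤ 5)
  B vs C: [4 vs 6, 2 vs 3, 2 vs 3] → B does not strictly dominate C (column X: 4 ≤ 6)
  C vs A: [6 vs 3, 3 vs 5, 3 vs 1] → C does not strictly dominate A (column Y: 3 ≤ 5)
  C vs B: [6 vs 4, 3 vs 2, 3 vs 2] → C strictly dominates B
No single strategy strictly dominates all others → no strictly dominant strategy.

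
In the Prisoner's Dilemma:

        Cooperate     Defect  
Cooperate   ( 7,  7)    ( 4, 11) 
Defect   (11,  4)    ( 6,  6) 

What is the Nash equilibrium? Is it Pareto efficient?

(Defect, Defect) is NE; not Pareto efficient

Work:
Defect dominates Cooperate for both players:
If P2 cooperates: Defect (11) > Cooperate (7)
If P2 defects: Defect (6) > Cooperate (4)
NE: (Defect, Defect) with payoff (6, 6)
But (Cooperate, Cooperate) = (7, 7) Pareto dominates (6, 6)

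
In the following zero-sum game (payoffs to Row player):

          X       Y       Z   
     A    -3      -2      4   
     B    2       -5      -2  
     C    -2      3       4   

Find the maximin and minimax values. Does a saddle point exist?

Maximin = -2, Minimax = 2, Saddle: False

Work:
Row minimums: [-3, -5, -2] → maximin = -2
Column maximums: [2, 3, 4] → minimax = 2
No saddle point (maximin ≠ minimax). Mixed strategy needed.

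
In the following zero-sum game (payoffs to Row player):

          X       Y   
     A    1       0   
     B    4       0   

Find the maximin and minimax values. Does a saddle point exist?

Maximin = 0, Minimax = 0, Saddle: True

Work:
Row minimums: [0, 0] → maximin = 0
Column maximums: [4, 0] → minimax = 0
Saddle point exists! Game value = 0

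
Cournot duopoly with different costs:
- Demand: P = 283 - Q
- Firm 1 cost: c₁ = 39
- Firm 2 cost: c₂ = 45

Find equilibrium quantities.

q₁* = 83.33, q₂* = 77.33

Work:
Reaction: q₁ = (283 - 39 - q₂)/2
Reaction: q₂ = (283 - 45 - q₁)/2
Solve simultaneously:
q₁* = (283 - 2×39 + 45)/3 = 83.33
q₂* = (283 - 2×45 + 39)/3 = 77.33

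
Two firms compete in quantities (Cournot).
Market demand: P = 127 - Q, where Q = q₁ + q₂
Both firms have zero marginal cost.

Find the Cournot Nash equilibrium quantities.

q₁* = q₂* = 42.33; P* = 42.33

Work:
Profit: π_i = P·q_i = (a - q_i - q_j)·q_i
FOC: ∂π_i/∂q_i = a - 2q_i - q_j = 0
Reaction function: q_i = (127 - q_j)/2
Symmetry: q* = 127/3 = 42.33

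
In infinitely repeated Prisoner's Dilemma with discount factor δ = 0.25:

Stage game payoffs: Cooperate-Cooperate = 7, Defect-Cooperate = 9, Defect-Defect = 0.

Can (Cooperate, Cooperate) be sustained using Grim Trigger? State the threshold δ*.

δ* = 0.2222; since δ = 0.25 ≥ 0.2222, cooperation can be sustained

Work:
For Grim Trigger:
Cooperate forever: 7/(1-δ)
Defect then punished: 9 + 0·δ/(1-δ)
Need: 7/(1-δ) ≥ 9 + 0·δ/(1-δ)
Solving: δ ≥ (T-R)/(T-P) = (9-7)/(9-0) = 0.2222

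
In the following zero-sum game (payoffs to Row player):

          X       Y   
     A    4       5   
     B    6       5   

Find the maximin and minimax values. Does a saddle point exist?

Maximin = 5, Minimax = 5, Saddle: True

Work:
Row minimums: [4, 5] → maximin = 5
Column maximums: [6, 5] → minimax = 5
Saddle point exists! Game value = 5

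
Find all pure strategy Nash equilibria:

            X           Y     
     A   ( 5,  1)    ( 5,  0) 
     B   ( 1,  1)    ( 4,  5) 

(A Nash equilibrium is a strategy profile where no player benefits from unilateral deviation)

Nash equilibrium: (A, X)

Work:
Best responses:
  P1 vs X: payoffs [5, 1] → best response A (payoff 5)
  P1 vs Y: payoffs [5, 4] → best response A (payoff 5)
  P2 vs A: payoffs [1, 0] → best response X (payoff 1)
  P2 vs B: payoffs [1, 5] → best response Y (payoff 5)
Mutual best responses: (A,X) → Nash equilibria.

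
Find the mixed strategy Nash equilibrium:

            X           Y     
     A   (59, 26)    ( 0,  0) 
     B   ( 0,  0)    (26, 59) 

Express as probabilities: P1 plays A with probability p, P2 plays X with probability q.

p = 0.6941, q = 0.3059

Work:
Find probabilities that make opponent indifferent:
P2 chooses q to make P1 indifferent between A and B
P1 chooses p to make P2 indifferent between X and Y
Mixed NE: P1 plays (A: 0.6941, B: 0.3059), P2 plays (X: 0.3059, Y: 0.6941)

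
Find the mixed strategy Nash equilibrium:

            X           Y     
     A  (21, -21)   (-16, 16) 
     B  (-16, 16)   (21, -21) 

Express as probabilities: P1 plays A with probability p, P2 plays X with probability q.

p = 0.5, q = 0.5

Work:
Find probabilities that make opponent indifferent:
P2 chooses q to make P1 indifferent between A and B
P1 chooses p to make P2 indifferent between X and Y
Mixed NE: P1 plays (A: 0.5, B: 0.5), P2 plays (X: 0.5, Y: 0.5)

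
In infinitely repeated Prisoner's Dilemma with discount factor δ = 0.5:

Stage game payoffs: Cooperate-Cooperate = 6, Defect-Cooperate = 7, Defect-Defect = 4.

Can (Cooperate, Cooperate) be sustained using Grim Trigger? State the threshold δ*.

δ* = 0.3333; since δ = 0.5 ≥ 0.3333, cooperation can be sustained

Work:
For Grim Trigger:
Cooperate forever: 6/(1-δ)
Defect then punished: 7 + 4·δ/(1-δ)
Need: 6/(1-δ) ≥ 7 + 4·δ/(1-δ)
Solving: δ ≥ (T-R)/(T-P) = (7-6)/(7-4) = 0.3333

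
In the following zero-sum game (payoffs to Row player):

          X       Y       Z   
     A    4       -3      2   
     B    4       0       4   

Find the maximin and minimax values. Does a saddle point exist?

Maximin = 0, Minimax = 0, Saddle: True

Work:
Row minimums: [-3, 0] → maximin = 0
Column maximums: [4, 0, 4] → minimax = 0
Saddle point exists! Game value = 0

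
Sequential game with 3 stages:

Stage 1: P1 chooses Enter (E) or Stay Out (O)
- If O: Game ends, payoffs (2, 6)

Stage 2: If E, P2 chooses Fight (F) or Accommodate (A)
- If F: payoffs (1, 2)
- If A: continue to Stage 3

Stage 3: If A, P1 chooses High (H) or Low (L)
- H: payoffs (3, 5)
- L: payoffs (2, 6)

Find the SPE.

SPE: (E, A, H); Outcome (3, 5)

Work:
Stage 3: P1 chooses H (3 vs 2)
Stage 2: P2: F->2, A->5 (anticipating H). Choose A
Stage 1: P1: O->2, E->3 (anticipating A, H). Choose E
SPE path: E -> A -> H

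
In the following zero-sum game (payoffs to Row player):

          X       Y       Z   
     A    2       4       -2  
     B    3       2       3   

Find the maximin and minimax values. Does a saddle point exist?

Maximin = 2, Minimax = 3, Saddle: False

Work:
Row minimums: [-2, 2] → maximin = 2
Column maximums: [3, 4, 3] → minimax = 3
No saddle point (maximin ≠ minimax). Mixed strategy needed.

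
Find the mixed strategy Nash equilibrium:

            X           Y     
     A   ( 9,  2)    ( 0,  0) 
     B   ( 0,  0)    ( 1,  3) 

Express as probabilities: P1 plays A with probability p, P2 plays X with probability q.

p = 0.6, q = 0.1

Work:
Find probabilities that make opponent indifferent:
P2 chooses q to make P1 indifferent between A and B
P1 chooses p to make P2 indifferent between X and Y
Mixed NE: P1 plays (A: 0.6, B: 0.4), P2 plays (X: 0.1, Y: 0.9)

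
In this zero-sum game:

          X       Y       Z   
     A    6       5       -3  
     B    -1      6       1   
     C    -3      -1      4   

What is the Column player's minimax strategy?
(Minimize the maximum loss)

Column should play Z, value = 4

Work:
Column player minimizes Row's maximum payoff:
Column X: max payoff to Row = 6
Column Y: max payoff to Row = 6
Column Z: max payoff to Row = 4
Minimum is 4, achieved by column Z.
Minimax strategy: Z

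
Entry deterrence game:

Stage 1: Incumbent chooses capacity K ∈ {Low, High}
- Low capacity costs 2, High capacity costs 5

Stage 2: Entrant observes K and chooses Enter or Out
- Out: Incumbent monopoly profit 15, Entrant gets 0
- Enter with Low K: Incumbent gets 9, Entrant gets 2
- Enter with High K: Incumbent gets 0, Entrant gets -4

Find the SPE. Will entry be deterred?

SPE: (High, Enter|Low, Out|High); Entry deterred. Incumbent net profit = 10

Work:
After Low K: Entrant enters (2 > 0)
After High K: Entrant stays out (-4 < 0)
Incumbent: Low → 9−2=7, High → 15−5=10
Incumbent chooses High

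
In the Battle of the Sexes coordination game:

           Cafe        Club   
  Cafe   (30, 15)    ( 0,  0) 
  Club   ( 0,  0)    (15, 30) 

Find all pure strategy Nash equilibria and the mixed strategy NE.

Pure NE: (Cafe, Cafe) and (Club, Club); Mixed NE: p = 0.6667, q = 0.3333

Work:
Check pure NE:
(Cafe, Cafe): (30, 15) - no unilateral deviation beneficial
(Club, Club): (15, 30) - no unilateral deviation beneficial
Mixed NE: P1 plays Cafe with p = 0.6667, P2 plays Cafe with q = 0.3333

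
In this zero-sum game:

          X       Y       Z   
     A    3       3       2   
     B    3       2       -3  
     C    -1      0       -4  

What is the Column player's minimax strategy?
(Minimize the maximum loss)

Column should play Z, value = 2

Work:
Column player minimizes Row's maximum payoff:
Column X: max payoff to Row = 3
Column Y: max payoff to Row = 3
Column Z: max payoff to Row = 2
Minimum is 2, achieved by column Z.
Minimax strategy: Z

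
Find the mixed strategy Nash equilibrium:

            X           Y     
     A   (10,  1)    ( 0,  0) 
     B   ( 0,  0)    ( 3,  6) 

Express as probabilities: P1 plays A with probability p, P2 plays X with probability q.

p = 0.8571, q = 0.2308

Work:
Find probabilities that make opponent indifferent:
P2 chooses q to make P1 indifferent between A and B
P1 chooses p to make P2 indifferent between X and Y
Mixed NE: P1 plays (A: 0.8571, B: 0.1429), P2 plays (X: 0.2308, Y: 0.7692)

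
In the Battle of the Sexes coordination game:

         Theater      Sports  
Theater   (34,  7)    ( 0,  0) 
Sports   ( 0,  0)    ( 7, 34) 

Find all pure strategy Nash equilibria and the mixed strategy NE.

Pure NE: (Theater, Theater) and (Sports, Sports); Mixed NE: p = 0.8293, q = 0.1707

Work:
Check pure NE:
(Theater, Theater): (34, 7) - no unilateral deviation beneficial
(Sports, Sports): (7, 34) - no unilateral deviation beneficial
Mixed NE: P1 plays Theater with p = 0.8293, P2 plays Theater with q = 0.1707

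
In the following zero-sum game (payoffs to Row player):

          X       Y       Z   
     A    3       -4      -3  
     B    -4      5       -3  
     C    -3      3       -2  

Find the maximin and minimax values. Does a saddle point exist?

Maximin = -3, Minimax = -2, Saddle: False

Work:
Row minimums: [-4, -4, -3] → maximin = -3
Column maximums: [3, 5, -2] → minimax = -2
No saddle point (maximin ≠ minimax). Mixed strategy needed.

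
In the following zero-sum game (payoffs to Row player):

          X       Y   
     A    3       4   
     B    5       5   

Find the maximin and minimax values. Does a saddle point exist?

Maximin = 5, Minimax = 5, Saddle: True

Work:
Row minimums: [3, 5] → maximin = 5
Column maximums: [5, 5] → minimax = 5
Saddle point exists! Game value = 5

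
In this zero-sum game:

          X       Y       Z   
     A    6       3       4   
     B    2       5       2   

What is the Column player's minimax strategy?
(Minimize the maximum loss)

Column should play Z, value = 4

Work:
Column player minimizes Row's maximum payoff:
Column X: max payoff to Row = 6
Column Y: max payoff to Row = 5
Column Z: max payoff to Row = 4
Minimum is 4, achieved by column Z.
Minimax strategy: Z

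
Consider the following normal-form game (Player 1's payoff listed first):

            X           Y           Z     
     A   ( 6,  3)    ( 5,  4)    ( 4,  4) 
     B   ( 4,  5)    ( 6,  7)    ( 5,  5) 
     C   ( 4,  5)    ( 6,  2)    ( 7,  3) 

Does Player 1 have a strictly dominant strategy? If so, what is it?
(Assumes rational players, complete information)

No strictly dominant strategy exists for Player 1

Work:
A strategy strictly dominates another if it gives a strictly higher payoff against every opponent action. Compare each pair of P1's strategies column-by-column:
  A vs B: [6 vs 4, 5 vs 6, 4 vs 5] → A does not strictly dominate B (column Y: 5 ≤ 6)
  A vs C: [6 vs 4, 5 vs 6, 4 vs 7] → A does not strictly dominate C (column Y: 5 ≤ 6)
  B vs A: [4 vs 6, 6 vs 5, 5 vs 4] → B does not strictly dominate A (column X: 4 ≤ 6)
  B vs C: [4 vs 4, 6 vs 6, 5 vs 7] → B does not strictly dominate C (column X: 4 ≤ 4)
  C vs A: [4 vs 6, 6 vs 5, 7 vs 4] → C does not strictly dominate A (column X: 4 ≤ 6)
  C vs B: [4 vs 4, 6 vs 6, 7 vs 5] → C does not strictly dominate B (column X: 4 ≤ 4)
No single strategy strictly dominates all others → no strictly dominant strategy.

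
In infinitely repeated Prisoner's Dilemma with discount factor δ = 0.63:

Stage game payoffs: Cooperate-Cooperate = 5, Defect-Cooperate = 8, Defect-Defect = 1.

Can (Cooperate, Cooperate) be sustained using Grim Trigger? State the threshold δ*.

δ* = 0.4286; since δ = 0.63 ≥ 0.4286, cooperation can be sustained

Work:
For Grim Trigger:
Cooperate forever: 5/(1-δ)
Defect then punished: 8 + 1·δ/(1-δ)
Need: 5/(1-δ) ≥ 8 + 1·δ/(1-δ)
Solving: δ ≥ (T-R)/(T-P) = (8-5)/(8-1) = 0.4286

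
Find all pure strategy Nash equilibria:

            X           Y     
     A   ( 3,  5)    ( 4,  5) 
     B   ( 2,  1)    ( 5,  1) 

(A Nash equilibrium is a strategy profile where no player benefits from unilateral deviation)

Nash equilibrium: (A, X), (B, Y)

Work:
Best responses:
  P1 vs X: payoffs [3, 2] → best response A (payoff 3)
  P1 vs Y: payoffs [4, 5] → best response B (payoff 5)
  P2 vs A: payoffs [5, 5] → best response X/Y (payoff 5)
  P2 vs B: payoffs [1, 1] → best response X/Y (payoff 1)
Mutual best responses: (A,X), (B,Y) → Nash equilibria.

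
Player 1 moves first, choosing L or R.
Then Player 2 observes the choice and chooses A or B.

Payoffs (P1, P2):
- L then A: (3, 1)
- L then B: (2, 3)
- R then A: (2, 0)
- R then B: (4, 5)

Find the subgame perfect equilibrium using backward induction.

P1 plays R, P2 plays B after L and B after R; Payoff (4, 5)

Work:
Backward induction:
After L: P2 chooses B → P1 gets 2
After R: P2 chooses B → P1 gets 4
P1 chooses R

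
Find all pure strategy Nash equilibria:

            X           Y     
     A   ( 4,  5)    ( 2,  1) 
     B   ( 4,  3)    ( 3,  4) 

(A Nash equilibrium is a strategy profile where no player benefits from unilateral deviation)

Nash equilibrium: (A, X), (B, Y)

Work:
Best responses:
  P1 vs X: payoffs [4, 4] → best response A/B (payoff 4)
  P1 vs Y: payoffs [2, 3] → best response B (payoff 3)
  P2 vs A: payoffs [5, 1] → best response X (payoff 5)
  P2 vs B: payoffs [3, 4] → best response Y (payoff 4)
Mutual best responses: (A,X), (B,Y) → Nash equilibria.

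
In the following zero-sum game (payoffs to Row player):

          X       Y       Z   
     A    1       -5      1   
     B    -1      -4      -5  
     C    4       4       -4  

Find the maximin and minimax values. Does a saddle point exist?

Maximin = -4, Minimax = 1, Saddle: False

Work:
Row minimums: [-5, -5, -4] → maximin = -4
Column maximums: [4, 4, 1] → minimax = 1
No saddle point (maximin ≠ minimax). Mixed strategy needed.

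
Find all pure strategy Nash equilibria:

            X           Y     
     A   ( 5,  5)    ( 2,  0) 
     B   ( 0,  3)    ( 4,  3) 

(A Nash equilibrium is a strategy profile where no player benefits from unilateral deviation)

Nash equilibrium: (A, X), (B, Y)

Work:
Best responses:
  P1 vs X: payoffs [5, 0] → best response A (payoff 5)
  P1 vs Y: payoffs [2, 4] → best response B (payoff 4)
  P2 vs A: payoffs [5, 0] → best response X (payoff 5)
  P2 vs B: payoffs [3, 3] → best response X/Y (payoff 3)
Mutual best responses: (A,X), (B,Y) → Nash equilibria.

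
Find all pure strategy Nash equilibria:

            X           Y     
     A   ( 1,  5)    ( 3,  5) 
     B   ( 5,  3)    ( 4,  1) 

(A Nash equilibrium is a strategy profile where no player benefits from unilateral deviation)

Nash equilibrium: (B, X)

Work:
Best responses:
  P1 vs X: payoffs [1, 5] → best response B (payoff 5)
  P1 vs Y: payoffs [3, 4] → best response B (payoff 4)
  P2 vs A: payoffs [5, 5] → best response X/Y (payoff 5)
  P2 vs B: payoffs [3, 1] → best response X (payoff 3)
Mutual best responses: (B,X) → Nash equilibria.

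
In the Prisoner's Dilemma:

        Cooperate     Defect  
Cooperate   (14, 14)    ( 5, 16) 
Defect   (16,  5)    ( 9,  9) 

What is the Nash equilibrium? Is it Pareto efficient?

(Defect, Defect) is NE; not Pareto efficient

Work:
Defect dominates Cooperate for both players:
If P2 cooperates: Defect (16) > Cooperate (14)
If P2 defects: Defect (9) > Cooperate (5)
NE: (Defect, Defect) with payoff (9, 9)
But (Cooperate, Cooperate) = (14, 14) Pareto dominates (9, 9)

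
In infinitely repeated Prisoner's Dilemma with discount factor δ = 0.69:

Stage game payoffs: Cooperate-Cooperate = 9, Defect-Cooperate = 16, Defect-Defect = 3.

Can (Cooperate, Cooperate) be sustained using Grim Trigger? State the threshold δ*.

δ* = 0.5385; since δ = 0.69 ≥ 0.5385, cooperation can be sustained

Work:
For Grim Trigger:
Cooperate forever: 9/(1-δ)
Defect then punished: 16 + 3·δ/(1-δ)
Need: 9/(1-δ) ≥ 16 + 3·δ/(1-δ)
Solving: δ ≥ (T-R)/(T-P) = (16-9)/(16-3) = 0.5385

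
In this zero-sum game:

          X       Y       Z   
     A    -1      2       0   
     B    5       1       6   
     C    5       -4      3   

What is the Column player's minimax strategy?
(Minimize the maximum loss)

Column should play Y, value = 2

Work:
Column player minimizes Row's maximum payoff:
Column X: max payoff to Row = 5
Column Y: max payoff to Row = 2
Column Z: max payoff to Row = 6
Minimum is 2, achieved by column Y.
Minimax strategy: Y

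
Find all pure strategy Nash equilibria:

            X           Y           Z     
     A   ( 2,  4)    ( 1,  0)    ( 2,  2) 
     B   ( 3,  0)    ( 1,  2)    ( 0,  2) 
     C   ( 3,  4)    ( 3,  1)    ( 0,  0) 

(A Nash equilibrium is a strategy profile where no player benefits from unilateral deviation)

Nash equilibrium: (C, X)

Work:
Best responses:
  P1 vs X: payoffs [2, 3, 3] → best response B/C (payoff 3)
  P1 vs Y: payoffs [1, 1, 3] → best response C (payoff 3)
  P1 vs Z: payoffs [2, 0, 0] → best response A (payoff 2)
  P2 vs A: payoffs [4, 0, 2] → best response X (payoff 4)
  P2 vs B: payoffs [0, 2, 2] → best response Y/Z (payoff 2)
  P2 vs C: payoffs [4, 1, 0] → best response X (payoff 4)
Mutual best responses: (C,X) → Nash equilibria.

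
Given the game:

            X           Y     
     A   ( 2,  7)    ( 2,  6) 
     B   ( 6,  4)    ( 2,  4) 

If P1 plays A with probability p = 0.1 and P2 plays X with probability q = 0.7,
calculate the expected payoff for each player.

E[P1] = 4.52, E[P2] = 4.27

Work:
E[P1] = p·q·π₁(A,X) + p·(1-q)·π₁(A,Y) + (1-p)·q·π₁(B,X) + (1-p)·(1-q)·π₁(B,Y)
= 0.1·0.7·2 + 0.1·0.3·2 + 0.9·0.7·6 + 0.9·0.3·2
= 4.52

E[P2] = 4.27 (similar calculation)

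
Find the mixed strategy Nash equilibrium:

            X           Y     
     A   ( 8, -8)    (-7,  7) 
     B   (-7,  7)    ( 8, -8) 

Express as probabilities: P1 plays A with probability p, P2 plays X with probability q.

p = 0.5, q = 0.5

Work:
Find probabilities that make opponent indifferent:
P2 chooses q to make P1 indifferent between A and B
P1 chooses p to make P2 indifferent between X and Y
Mixed NE: P1 plays (A: 0.5, B: 0.5), P2 plays (X: 0.5, Y: 0.5)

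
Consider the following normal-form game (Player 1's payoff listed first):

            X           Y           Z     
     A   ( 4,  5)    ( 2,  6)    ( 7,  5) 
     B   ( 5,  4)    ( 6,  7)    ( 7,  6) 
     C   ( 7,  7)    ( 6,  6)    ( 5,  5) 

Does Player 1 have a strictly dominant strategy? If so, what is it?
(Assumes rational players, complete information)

No strictly dominant strategy exists for Player 1

Work:
A strategy strictly dominates another if it gives a strictly higher payoff against every opponent action. Compare each pair of P1's strategies column-by-column:
  A vs B: [4 vs 5, 2 vs 6, 7 vs 7] → A does not strictly dominate B (column X: 4 ≤ 5)
  A vs C: [4 vs 7, 2 vs 6, 7 vs 5] → A does not strictly dominate C (column X: 4 ≤ 7)
  B vs A: [5 vs 4, 6 vs 2, 7 vs 7] → B does not strictly dominate A (column Z: 7 ≤ 7)
  B vs C: [5 vs 7, 6 vs 6, 7 vs 5] → B does not strictly dominate C (column X: 5 ≤ 7)
  C vs A: [7 vs 4, 6 vs 2, 5 vs 7] → C does not strictly dominate A (column Z: 5 ≤ 7)
  C vs B: [7 vs 5, 6 vs 6, 5 vs 7] → C does not strictly dominate B (column Y: 6 ≤ 6)
No single strategy strictly dominates all others → no strictly dominant strategy.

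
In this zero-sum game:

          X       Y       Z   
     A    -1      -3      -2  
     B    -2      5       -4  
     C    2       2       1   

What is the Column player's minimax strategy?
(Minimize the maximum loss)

Column should play Z, value = 1

Work:
Column player minimizes Row's maximum payoff:
Column X: max payoff to Row = 2
Column Y: max payoff to Row = 5
Column Z: max payoff to Row = 1
Minimum is 1, achieved by column Z.
Minimax strategy: Z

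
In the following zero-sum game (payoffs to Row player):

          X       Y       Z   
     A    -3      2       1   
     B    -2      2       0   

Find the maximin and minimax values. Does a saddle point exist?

Maximin = -2, Minimax = -2, Saddle: True

Work:
Row minimums: [-3, -2] → maximin = -2
Column maximums: [-2, 2, 1] → minimax = -2
Saddle point exists! Game value = -2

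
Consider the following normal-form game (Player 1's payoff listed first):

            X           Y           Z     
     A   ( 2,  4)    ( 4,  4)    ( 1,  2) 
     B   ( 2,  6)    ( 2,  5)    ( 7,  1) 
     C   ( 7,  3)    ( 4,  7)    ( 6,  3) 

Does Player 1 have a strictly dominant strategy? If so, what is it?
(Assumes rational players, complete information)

No strictly dominant strategy exists for Player 1

Work:
A strategy strictly dominates another if it gives a strictly higher payoff against every opponent action. Compare each pair of P1's strategies column-by-column:
  A vs B: [2 vs 2, 4 vs 2, 1 vs 7] → A does not strictly dominate B (column X: 2 ≤ 2)
  A vs C: [2 vs 7, 4 vs 4, 1 vs 6] → A does not strictly dominate C (column X: 2 ≤ 7)
  B vs A: [2 vs 2, 2 vs 4, 7 vs 1] → B does not strictly dominate A (column X: 2 ≤ 2)
  B vs C: [2 vs 7, 2 vs 4, 7 vs 6] → B does not strictly dominate C (column X: 2 ≤ 7)
  C vs A: [7 vs 2, 4 vs 4, 6 vs 1] → C does not strictly dominate A (column Y: 4 ≤ 4)
  C vs B: [7 vs 2, 4 vs 2, 6 vs 7] → C does not strictly dominate B (column Z: 6 ≤ 7)
No single strategy strictly dominates all others → no strictly dominant strategy.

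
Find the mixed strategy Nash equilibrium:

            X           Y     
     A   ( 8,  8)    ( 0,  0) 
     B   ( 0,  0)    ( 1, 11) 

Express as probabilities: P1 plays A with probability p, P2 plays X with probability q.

p = 0.5789, q = 0.1111

Work:
Find probabilities that make opponent indifferent:
P2 chooses q to make P1 indifferent between A and B
P1 chooses p to make P2 indifferent between X and Y
Mixed NE: P1 plays (A: 0.5789, B: 0.4211), P2 plays (X: 0.1111, Y: 0.8889)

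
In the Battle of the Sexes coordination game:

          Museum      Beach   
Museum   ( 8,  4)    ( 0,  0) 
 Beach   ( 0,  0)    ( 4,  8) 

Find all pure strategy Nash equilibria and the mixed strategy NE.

Pure NE: (Museum, Museum) and (Beach, Beach); Mixed NE: p = 0.6667, q = 0.3333

Work:
Check pure NE:
(Museum, Museum): (8, 4) - no unilateral deviation beneficial
(Beach, Beach): (4, 8) - no unilateral deviation beneficial
Mixed NE: P1 plays Museum with p = 0.6667, P2 plays Museum with q = 0.3333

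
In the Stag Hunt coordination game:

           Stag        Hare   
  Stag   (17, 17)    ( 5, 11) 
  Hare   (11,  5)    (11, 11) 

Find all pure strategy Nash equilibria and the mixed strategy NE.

Pure NE: (Stag, Stag) and (Hare, Hare); Mixed NE: p = 0.5, q = 0.5

Work:
Check pure NE:
(Stag, Stag): (17, 17) - no unilateral deviation beneficial
(Hare, Hare): (11, 11) - no unilateral deviation beneficial
Mixed NE: P1 plays Stag with p = 0.5, P2 plays Stag with q = 0.5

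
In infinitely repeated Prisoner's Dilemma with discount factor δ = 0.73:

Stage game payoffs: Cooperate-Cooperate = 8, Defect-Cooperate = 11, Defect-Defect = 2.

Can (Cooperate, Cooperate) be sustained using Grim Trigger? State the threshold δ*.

δ* = 0.3333; since δ = 0.73 ≥ 0.3333, cooperation can be sustained

Work:
For Grim Trigger:
Cooperate forever: 8/(1-δ)
Defect then punished: 11 + 2·δ/(1-δ)
Need: 8/(1-δ) ≥ 11 + 2·δ/(1-δ)
Solving: δ ≥ (T-R)/(T-P) = (11-8)/(11-2) = 0.3333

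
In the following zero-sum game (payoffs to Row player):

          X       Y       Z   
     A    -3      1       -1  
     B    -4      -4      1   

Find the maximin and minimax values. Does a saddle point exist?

Maximin = -3, Minimax = -3, Saddle: True

Work:
Row minimums: [-3, -4] → maximin = -3
Column maximums: [-3, 1, 1] → minimax = -3
Saddle point exists! Game value = -3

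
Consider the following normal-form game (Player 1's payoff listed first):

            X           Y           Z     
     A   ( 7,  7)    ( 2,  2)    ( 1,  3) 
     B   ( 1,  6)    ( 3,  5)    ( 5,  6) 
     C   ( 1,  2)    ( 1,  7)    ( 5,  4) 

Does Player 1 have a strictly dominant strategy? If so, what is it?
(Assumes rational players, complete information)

No strictly dominant strategy exists for Player 1

Work:
A strategy strictly dominates another if it gives a strictly higher payoff against every opponent action. Compare each pair of P1's strategies column-by-column:
  A vs B: [7 vs 1, 2 vs 3, 1 vs 5] → A does not strictly dominate B (column Y: 2 ≤ 3)
  A vs C: [7 vs 1, 2 vs 1, 1 vs 5] → A does not strictly dominate C (column Z: 1 ≤ 5)
  B vs A: [1 vs 7, 3 vs 2, 5 vs 1] → B does not strictly dominate A (column X: 1 ≤ 7)
  B vs C: [1 vs 1, 3 vs 1, 5 vs 5] → B does not strictly dominate C (column X: 1 ≤ 1)
  C vs A: [1 vs 7, 1 vs 2, 5 vs 1] → C does not strictly dominate A (column X: 1 ≤ 7)
  C vs B: [1 vs 1, 1 vs 3, 5 vs 5] → C does not strictly dominate B (column X: 1 ≤ 1)
No single strategy strictly dominates all others → no strictly dominant strategy.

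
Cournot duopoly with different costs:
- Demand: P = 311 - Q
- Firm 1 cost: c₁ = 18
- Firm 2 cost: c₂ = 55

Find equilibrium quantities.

q₁* = 110.0, q₂* = 73.0

Work:
Reaction: q₁ = (311 - 18 - q₂)/2
Reaction: q₂ = (311 - 55 - q₁)/2
Solve simultaneously:
q₁* = (311 - 2×18 + 55)/3 = 110.0
q₂* = (311 - 2×55 + 18)/3 = 73.0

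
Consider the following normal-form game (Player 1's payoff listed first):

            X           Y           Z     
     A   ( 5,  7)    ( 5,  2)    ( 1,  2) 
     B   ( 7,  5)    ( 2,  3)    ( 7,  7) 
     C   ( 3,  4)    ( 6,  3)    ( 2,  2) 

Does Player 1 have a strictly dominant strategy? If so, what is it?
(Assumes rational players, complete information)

No strictly dominant strategy exists for Player 1

Work:
A strategy strictly dominates another if it gives a strictly higher payoff against every opponent action. Compare each pair of P1's strategies column-by-column:
  A vs B: [5 vs 7, 5 vs 2, 1 vs 7] → A does not strictly dominate B (column X: 5 ≤ 7)
  A vs C: [5 vs 3, 5 vs 6, 1 vs 2] → A does not strictly dominate C (column Y: 5 ≤ 6)
  B vs A: [7 vs 5, 2 vs 5, 7 vs 1] → B does not strictly dominate A (column Y: 2 ≤ 5)
  B vs C: [7 vs 3, 2 vs 6, 7 vs 2] → B does not strictly dominate C (column Y: 2 ≤ 6)
  C vs A: [3 vs 5, 6 vs 5, 2 vs 1] → C does not strictly dominate A (column X: 3 ≤ 5)
  C vs B: [3 vs 7, 6 vs 2, 2 vs 7] → C does not strictly dominate B (column X: 3 ≤ 7)
No single strategy strictly dominates all others → no strictly dominant strategy.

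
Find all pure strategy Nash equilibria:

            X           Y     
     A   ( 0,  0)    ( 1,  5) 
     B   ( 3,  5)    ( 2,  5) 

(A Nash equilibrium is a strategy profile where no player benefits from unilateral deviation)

Nash equilibrium: (B, X), (B, Y)

Work:
Best responses:
  P1 vs X: payoffs [0, 3] → best response B (payoff 3)
  P1 vs Y: payoffs [1, 2] → best response B (payoff 2)
  P2 vs A: payoffs [0, 5] → best response Y (payoff 5)
  P2 vs B: payoffs [5, 5] → best response X/Y (payoff 5)
Mutual best responses: (B,X), (B,Y) → Nash equilibria.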